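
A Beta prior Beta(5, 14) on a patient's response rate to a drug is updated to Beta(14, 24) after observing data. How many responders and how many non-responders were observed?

9 responders and 10 non-responders

Beta is conjugate to the binomial likelihood: posterior = Beta(α+s, β+f).
So s = 14 − 5 = 9 and f = 24 − 14 = 10.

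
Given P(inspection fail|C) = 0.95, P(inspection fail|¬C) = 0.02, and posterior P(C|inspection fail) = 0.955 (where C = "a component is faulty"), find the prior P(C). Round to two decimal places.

P(C) = 0.31

Bayes' rule in odds form gives O(C|E) = O(C)·[P(E|C)/P(E|¬C)], hence O(C) = O(C|E)/LR.
Posterior odds = 0.955/(1−0.955) = 21.2222. LR = 0.95/0.02 = 47.5000.
Prior odds = 21.2222/47.5000 = 0.4468, so P(C) = 0.4468/(1+0.4468) ≈ 0.31.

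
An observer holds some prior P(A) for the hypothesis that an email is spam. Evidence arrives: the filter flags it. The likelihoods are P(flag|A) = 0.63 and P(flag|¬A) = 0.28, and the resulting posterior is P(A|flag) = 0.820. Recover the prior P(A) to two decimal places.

P(A) = 0.67

Bayes' rule in odds form gives O(A|E) = O(A)·[P(E|A)/P(E|¬A)], hence O(A) = O(A|E)/LR.
Posterior odds = 0.820/(1−0.820) = 4.5556. LR = 0.63/0.28 = 2.2500.
Prior odds = 4.5556/2.2500 = 2.0247, so P(A) = 2.0247/(1+2.0247) ≈ 0.67.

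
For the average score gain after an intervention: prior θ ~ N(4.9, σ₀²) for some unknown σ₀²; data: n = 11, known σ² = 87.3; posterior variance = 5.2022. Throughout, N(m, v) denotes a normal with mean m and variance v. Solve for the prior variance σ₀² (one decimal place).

σ₀² = 15.1

Posterior precision equals prior precision plus data precision: 1/σ_n² = 1/σ₀² + n/σ².
So 1/σ₀² = 1/5.2022 − 11/87.3 = 0.192226 − 0.126002 = 0.066224.
Hence σ₀² = 1/0.066224 ≈ 15.1.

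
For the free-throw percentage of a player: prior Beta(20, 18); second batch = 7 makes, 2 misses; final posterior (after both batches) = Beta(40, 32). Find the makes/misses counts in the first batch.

Sequential conjugate updates are equivalent to a single update on the pooled data, so total successes = posterior α − prior α and total failures = posterior β − prior β.
Total across both batches: 40−20=20 makes, 32−18=14 misses.
Subtract the second batch: 20−7=13 makes and 14−2=12 misses.

13 makes and 12 misses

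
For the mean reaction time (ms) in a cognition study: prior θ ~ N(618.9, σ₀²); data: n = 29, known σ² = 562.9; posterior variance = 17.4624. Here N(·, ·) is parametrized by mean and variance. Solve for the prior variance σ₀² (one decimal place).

Posterior precision equals prior precision plus data precision: 1/σ_n² = 1/σ₀² + n/σ².
So 1/σ₀² = 1/17.4624 − 29/562.9 = 0.057266 − 0.051519 = 0.005747.
Hence σ₀² = 1/0.005747 ≈ 174.0.

σ₀² = 174.0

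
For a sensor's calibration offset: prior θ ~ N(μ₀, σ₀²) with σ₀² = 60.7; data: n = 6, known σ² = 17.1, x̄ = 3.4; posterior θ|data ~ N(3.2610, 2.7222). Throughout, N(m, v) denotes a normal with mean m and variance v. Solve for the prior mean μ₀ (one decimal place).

μ₀ = 0.3

The posterior mean is a precision-weighted average: μ_n = (τ₀μ₀ + τ_data·x̄)/(τ₀+τ_data), with τ₀=1/σ₀² and τ_data=n/σ².
Here τ₀ = 1/60.7 = 0.016474 and τ_data = 6/17.1 = 0.350877, so τ_n = 0.367351.
Rearranging for μ₀: μ₀ = (μ_n·τ_n − τ_data·x̄)/τ₀ = (3.2610·0.367351 − 0.350877·3.4) / 0.016474 = 0.004950/0.016474 ≈ 0.3.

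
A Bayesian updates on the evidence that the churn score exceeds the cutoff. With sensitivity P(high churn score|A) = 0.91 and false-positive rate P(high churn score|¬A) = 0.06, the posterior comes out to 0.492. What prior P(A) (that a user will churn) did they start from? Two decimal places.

P(A) = 0.06

Bayes' rule in odds form gives O(A|E) = O(A)·[P(E|A)/P(E|¬A)], hence O(A) = O(A|E)/LR.
Posterior odds = 0.492/(1−0.492) = 0.9685. LR = 0.91/0.06 = 15.1667.
Prior odds = 0.9685/15.1667 = 0.0639, so P(A) = 0.0639/(1+0.0639) ≈ 0.06.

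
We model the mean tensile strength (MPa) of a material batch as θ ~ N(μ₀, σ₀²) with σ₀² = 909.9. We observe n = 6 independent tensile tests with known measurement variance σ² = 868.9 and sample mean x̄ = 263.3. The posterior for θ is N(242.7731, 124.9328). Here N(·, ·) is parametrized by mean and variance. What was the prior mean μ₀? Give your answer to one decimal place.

μ₀ = 113.8

The posterior mean is a precision-weighted average: μ_n = (τ₀μ₀ + τ_data·x̄)/(τ₀+τ_data), with τ₀=1/σ₀² and τ_data=n/σ².
Here τ₀ = 1/909.9 = 0.001099 and τ_data = 6/868.9 = 0.006905, so τ_n = 0.008004.
Rearranging for μ₀: μ₀ = (μ_n·τ_n − τ_data·x̄)/τ₀ = (242.7731·0.008004 − 0.006905·263.3) / 0.001099 = 0.125069/0.001099 ≈ 113.8.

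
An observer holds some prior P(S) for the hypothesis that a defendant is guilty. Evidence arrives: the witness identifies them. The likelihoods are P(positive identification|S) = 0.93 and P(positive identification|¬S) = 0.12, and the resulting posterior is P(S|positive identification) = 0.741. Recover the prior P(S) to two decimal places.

Bayes' rule in odds form gives O(S|E) = O(S)·[P(E|S)/P(E|¬S)], hence O(S) = O(S|E)/LR.
Posterior odds = 0.741/(1−0.741) = 2.8610. LR = 0.93/0.12 = 7.7500.
Prior odds = 2.8610/7.7500 = 0.3692, so P(S) = 0.3692/(1+0.3692) ≈ 0.27.

P(S) = 0.27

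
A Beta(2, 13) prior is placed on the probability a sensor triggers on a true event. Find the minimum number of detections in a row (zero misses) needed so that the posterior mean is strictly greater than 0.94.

k = 202

After k detections and 0 misses the posterior is Beta(2+k, 13), with mean (2+k)/(2+13+k).
Set (2+k)/(15+k) > 0.94 and solve: k > (0.94·15 − 2)/(1 − 0.94) = 201.667.
The smallest integer exceeding 201.667 is 202, and checking k=202: (204)/(217) = 0.9401 > 0.94.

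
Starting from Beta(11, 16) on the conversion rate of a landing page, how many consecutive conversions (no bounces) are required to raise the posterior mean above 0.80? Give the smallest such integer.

k = 54

After k conversions and 0 bounces the posterior is Beta(11+k, 16), with mean (11+k)/(11+16+k).
Set (11+k)/(27+k) > 0.80 and solve: k > (0.80·27 − 11)/(1 − 0.80) = 53.000.
The smallest integer exceeding 53.000 is 54, and checking k=54: (65)/(81) = 0.8025 > 0.80.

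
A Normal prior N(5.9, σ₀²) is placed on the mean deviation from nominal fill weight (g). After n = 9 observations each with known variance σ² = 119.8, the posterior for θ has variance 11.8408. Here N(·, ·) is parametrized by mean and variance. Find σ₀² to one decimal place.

Posterior precision equals prior precision plus data precision: 1/σ_n² = 1/σ₀² + n/σ².
So 1/σ₀² = 1/11.8408 − 9/119.8 = 0.084454 − 0.075125 = 0.009329.
Hence σ₀² = 1/0.009329 ≈ 107.2.

σ₀² = 107.2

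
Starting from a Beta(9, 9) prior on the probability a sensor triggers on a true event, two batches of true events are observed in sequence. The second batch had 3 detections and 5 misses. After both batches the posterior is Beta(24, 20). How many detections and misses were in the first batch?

Because Beta–binomial updating is additive in the counts, the combined data contributed (α_post−α_prior, β_post−β_prior) successes and failures.
Total across both batches: 24−9=15 detections, 20−9=11 misses.
Subtract the second batch: 15−3=12 detections and 11−5=6 misses.

12 detections and 6 misses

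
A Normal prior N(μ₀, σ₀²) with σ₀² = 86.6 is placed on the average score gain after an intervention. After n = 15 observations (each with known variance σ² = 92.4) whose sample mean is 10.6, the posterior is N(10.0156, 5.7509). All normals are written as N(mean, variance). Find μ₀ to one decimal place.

With known observation variance, the Normal–Normal posterior has precision τ_n = τ₀ + n/σ² and mean μ_n = (τ₀μ₀ + (n/σ²)x̄)/τ_n.
Here τ₀ = 1/86.6 = 0.011547 and τ_data = 15/92.4 = 0.162338, so τ_n = 0.173885.
Rearranging for μ₀: μ₀ = (μ_n·τ_n − τ_data·x̄)/τ₀ = (10.0156·0.173885 − 0.162338·10.6) / 0.011547 = 0.020780/0.011547 ≈ 1.8.

μ₀ = 1.8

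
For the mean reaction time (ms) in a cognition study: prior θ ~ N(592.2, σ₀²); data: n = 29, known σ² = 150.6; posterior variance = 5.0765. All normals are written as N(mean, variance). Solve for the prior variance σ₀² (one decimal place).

σ₀² = 226.1

For the Normal–Normal model with known σ², precisions add: τ_n = τ₀ + n/σ².
So 1/σ₀² = 1/5.0765 − 29/150.6 = 0.196986 − 0.192563 = 0.004423.
Hence σ₀² = 1/0.004423 ≈ 226.1.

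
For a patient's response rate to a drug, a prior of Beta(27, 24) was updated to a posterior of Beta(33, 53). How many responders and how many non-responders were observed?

6 responders and 29 non-responders

A Beta(α, β) prior with s successes and f failures in binomial data gives a Beta(α+s, β+f) posterior.
Match parameters: s=33−27=6, f=53−24=29.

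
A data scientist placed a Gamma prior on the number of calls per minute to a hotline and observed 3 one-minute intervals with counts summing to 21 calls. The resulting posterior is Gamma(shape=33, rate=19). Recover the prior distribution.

Gamma(shape=12, rate=16)

Gamma–Poisson conjugacy: posterior shape = α + Σxᵢ, posterior rate = β + n.
So α = 33 − 21 = 12 and β = 19 − 3 = 16.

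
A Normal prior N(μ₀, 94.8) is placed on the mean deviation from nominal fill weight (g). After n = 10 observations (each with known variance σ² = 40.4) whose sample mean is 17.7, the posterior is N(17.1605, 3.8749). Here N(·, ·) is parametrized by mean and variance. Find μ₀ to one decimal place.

With known observation variance, the Normal–Normal posterior has precision τ_n = τ₀ + n/σ² and mean μ_n = (τ₀μ₀ + (n/σ²)x̄)/τ_n.
Here τ₀ = 1/94.8 = 0.010549 and τ_data = 10/40.4 = 0.247525, so τ_n = 0.258074.
Rearranging for μ₀: μ₀ = (μ_n·τ_n − τ_data·x̄)/τ₀ = (17.1605·0.258074 − 0.247525·17.7) / 0.010549 = 0.047486/0.010549 ≈ 4.5.

μ₀ = 4.5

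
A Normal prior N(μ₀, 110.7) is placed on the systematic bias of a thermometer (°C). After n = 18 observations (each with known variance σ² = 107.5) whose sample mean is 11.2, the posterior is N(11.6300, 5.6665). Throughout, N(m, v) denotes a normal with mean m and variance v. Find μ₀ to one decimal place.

With known observation variance, the Normal–Normal posterior has precision τ_n = τ₀ + n/σ² and mean μ_n = (τ₀μ₀ + (n/σ²)x̄)/τ_n.
Here τ₀ = 1/110.7 = 0.009033 and τ_data = 18/107.5 = 0.167442, so τ_n = 0.176475.
Rearranging for μ₀: μ₀ = (μ_n·τ_n − τ_data·x̄)/τ₀ = (11.6300·0.176475 − 0.167442·11.2) / 0.009033 = 0.177054/0.009033 ≈ 19.6.

μ₀ = 19.6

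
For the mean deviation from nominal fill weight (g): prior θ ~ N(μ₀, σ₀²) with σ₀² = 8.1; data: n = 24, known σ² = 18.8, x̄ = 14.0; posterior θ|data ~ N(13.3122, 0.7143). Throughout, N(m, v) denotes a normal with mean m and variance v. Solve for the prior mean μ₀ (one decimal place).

With known observation variance, the Normal–Normal posterior has precision τ_n = τ₀ + n/σ² and mean μ_n = (τ₀μ₀ + (n/σ²)x̄)/τ_n.
Here τ₀ = 1/8.1 = 0.123457 and τ_data = 24/18.8 = 1.276596, so τ_n = 1.400053.
Rearranging for μ₀: μ₀ = (μ_n·τ_n − τ_data·x̄)/τ₀ = (13.3122·1.400053 − 1.276596·14.0) / 0.123457 = 0.765442/0.123457 ≈ 6.2.

μ₀ = 6.2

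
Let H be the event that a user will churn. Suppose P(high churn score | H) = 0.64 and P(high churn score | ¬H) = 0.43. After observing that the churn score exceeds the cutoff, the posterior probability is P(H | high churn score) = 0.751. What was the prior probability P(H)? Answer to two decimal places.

Bayes' rule in odds form gives O(H|E) = O(H)·[P(E|H)/P(E|¬H)], hence O(H) = O(H|E)/LR.
Posterior odds = 0.751/(1−0.751) = 3.0161. LR = 0.64/0.43 = 1.4884.
Prior odds = 3.0161/1.4884 = 2.0264, so P(H) = 2.0264/(1+2.0264) ≈ 0.67.

P(H) = 0.67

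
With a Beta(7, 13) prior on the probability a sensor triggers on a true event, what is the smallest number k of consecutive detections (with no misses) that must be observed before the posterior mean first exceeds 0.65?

k = 18

After k detections and 0 misses the posterior is Beta(7+k, 13), with mean (7+k)/(7+13+k).
Set (7+k)/(20+k) > 0.65 and solve: k > (0.65·20 − 7)/(1 − 0.65) = 17.143.
The smallest integer exceeding 17.143 is 18.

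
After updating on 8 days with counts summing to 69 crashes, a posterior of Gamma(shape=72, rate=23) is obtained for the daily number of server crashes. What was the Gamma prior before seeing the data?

Gamma–Poisson conjugacy: posterior shape = α + Σxᵢ, posterior rate = β + n.
So α = 72 − 69 = 3 and β = 23 − 8 = 15.

Gamma(shape=3, rate=15)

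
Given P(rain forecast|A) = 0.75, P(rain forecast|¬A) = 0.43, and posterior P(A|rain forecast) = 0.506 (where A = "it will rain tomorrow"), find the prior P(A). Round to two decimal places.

P(A) = 0.37

Bayes' rule in odds form gives O(A|E) = O(A)·[P(E|A)/P(E|¬A)], hence O(A) = O(A|E)/LR.
Posterior odds = 0.506/(1−0.506) = 1.0243. LR = 0.75/0.43 = 1.7442.
Prior odds = 1.0243/1.7442 = 0.5873, so P(A) = 0.5873/(1+0.5873) ≈ 0.37.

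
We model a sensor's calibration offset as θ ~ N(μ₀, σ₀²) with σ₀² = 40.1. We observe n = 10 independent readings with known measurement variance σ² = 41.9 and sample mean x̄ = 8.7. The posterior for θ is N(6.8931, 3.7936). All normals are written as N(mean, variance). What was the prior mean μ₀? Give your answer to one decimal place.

The posterior mean is a precision-weighted average: μ_n = (τ₀μ₀ + τ_data·x̄)/(τ₀+τ_data), with τ₀=1/σ₀² and τ_data=n/σ².
Here τ₀ = 1/40.1 = 0.024938 and τ_data = 10/41.9 = 0.238663, so τ_n = 0.263601.
Rearranging for μ₀: μ₀ = (μ_n·τ_n − τ_data·x̄)/τ₀ = (6.8931·0.263601 − 0.238663·8.7) / 0.024938 = -0.259340/0.024938 ≈ -10.4.

μ₀ = -10.4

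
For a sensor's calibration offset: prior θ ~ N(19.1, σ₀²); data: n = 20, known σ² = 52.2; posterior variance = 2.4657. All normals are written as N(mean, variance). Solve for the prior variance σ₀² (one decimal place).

σ₀² = 44.6

Posterior precision equals prior precision plus data precision: 1/σ_n² = 1/σ₀² + n/σ².
So 1/σ₀² = 1/2.4657 − 20/52.2 = 0.405564 − 0.383142 = 0.022422.
Hence σ₀² = 1/0.022422 ≈ 44.6.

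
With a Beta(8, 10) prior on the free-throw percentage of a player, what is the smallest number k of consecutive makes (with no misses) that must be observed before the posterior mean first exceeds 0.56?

k = 5

After k makes and 0 misses the posterior is Beta(8+k, 10), with mean (8+k)/(8+10+k).
Set (8+k)/(18+k) > 0.56 and solve: k > (0.56·18 − 8)/(1 − 0.56) = 4.727.
The smallest integer exceeding 4.727 is 5, and checking k=5: (13)/(23) = 0.5652 > 0.56.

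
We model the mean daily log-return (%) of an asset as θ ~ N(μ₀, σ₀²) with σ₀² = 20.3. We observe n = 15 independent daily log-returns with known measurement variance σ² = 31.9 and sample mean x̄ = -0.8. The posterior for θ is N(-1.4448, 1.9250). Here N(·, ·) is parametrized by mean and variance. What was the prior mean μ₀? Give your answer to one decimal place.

The posterior mean is a precision-weighted average: μ_n = (τ₀μ₀ + τ_data·x̄)/(τ₀+τ_data), with τ₀=1/σ₀² and τ_data=n/σ².
Here τ₀ = 1/20.3 = 0.049261 and τ_data = 15/31.9 = 0.470219, so τ_n = 0.519480.
Rearranging for μ₀: μ₀ = (μ_n·τ_n − τ_data·x̄)/τ₀ = (-1.4448·0.519480 − 0.470219·-0.8) / 0.049261 = -0.374370/0.049261 ≈ -7.6.

μ₀ = -7.6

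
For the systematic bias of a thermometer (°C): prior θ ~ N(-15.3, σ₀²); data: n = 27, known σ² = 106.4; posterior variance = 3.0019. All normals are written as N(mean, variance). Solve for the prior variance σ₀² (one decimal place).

For the Normal–Normal model with known σ², precisions add: τ_n = τ₀ + n/σ².
So 1/σ₀² = 1/3.0019 − 27/106.4 = 0.333122 − 0.253759 = 0.079363.
Hence σ₀² = 1/0.079363 ≈ 12.6.

σ₀² = 12.6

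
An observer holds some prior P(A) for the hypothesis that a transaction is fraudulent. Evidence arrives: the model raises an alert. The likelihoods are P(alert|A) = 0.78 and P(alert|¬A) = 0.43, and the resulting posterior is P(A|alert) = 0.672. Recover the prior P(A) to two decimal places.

P(A) = 0.53

In odds form, posterior odds = prior odds × likelihood ratio, so prior odds = posterior odds ÷ LR.
Posterior odds = 0.672/(1−0.672) = 2.0488. LR = 0.78/0.43 = 1.8140.
Prior odds = 2.0488/1.8140 = 1.1294, so P(A) = 1.1294/(1+1.1294) ≈ 0.53.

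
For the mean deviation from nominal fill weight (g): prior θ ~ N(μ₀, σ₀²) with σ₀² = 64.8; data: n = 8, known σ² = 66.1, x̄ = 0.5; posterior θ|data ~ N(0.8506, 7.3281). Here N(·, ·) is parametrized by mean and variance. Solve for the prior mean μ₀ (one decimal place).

With known observation variance, the Normal–Normal posterior has precision τ_n = τ₀ + n/σ² and mean μ_n = (τ₀μ₀ + (n/σ²)x̄)/τ_n.
Here τ₀ = 1/64.8 = 0.015432 and τ_data = 8/66.1 = 0.121029, so τ_n = 0.136461.
Rearranging for μ₀: μ₀ = (μ_n·τ_n − τ_data·x̄)/τ₀ = (0.8506·0.136461 − 0.121029·0.5) / 0.015432 = 0.055559/0.015432 ≈ 3.6.

μ₀ = 3.6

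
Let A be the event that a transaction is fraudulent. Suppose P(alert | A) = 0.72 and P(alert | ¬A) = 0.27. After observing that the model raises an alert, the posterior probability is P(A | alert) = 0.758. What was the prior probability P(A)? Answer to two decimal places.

Bayes' rule in odds form gives O(A|E) = O(A)·[P(E|A)/P(E|¬A)], hence O(A) = O(A|E)/LR.
Posterior odds = 0.758/(1−0.758) = 3.1322. LR = 0.72/0.27 = 2.6667.
Prior odds = 3.1322/2.6667 = 1.1746, so P(A) = 1.1746/(1+1.1746) ≈ 0.54.

P(A) = 0.54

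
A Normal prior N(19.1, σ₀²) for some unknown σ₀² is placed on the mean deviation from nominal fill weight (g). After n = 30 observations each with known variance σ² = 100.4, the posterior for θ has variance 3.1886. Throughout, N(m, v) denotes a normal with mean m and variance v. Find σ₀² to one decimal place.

σ₀² = 67.5

Posterior precision equals prior precision plus data precision: 1/σ_n² = 1/σ₀² + n/σ².
So 1/σ₀² = 1/3.1886 − 30/100.4 = 0.313617 − 0.298805 = 0.014812.
Hence σ₀² = 1/0.014812 ≈ 67.5.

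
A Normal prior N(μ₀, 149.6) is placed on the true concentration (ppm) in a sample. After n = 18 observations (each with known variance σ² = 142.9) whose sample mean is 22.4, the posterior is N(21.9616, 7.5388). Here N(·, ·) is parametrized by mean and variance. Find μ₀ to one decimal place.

The posterior mean is a precision-weighted average: μ_n = (τ₀μ₀ + τ_data·x̄)/(τ₀+τ_data), with τ₀=1/σ₀² and τ_data=n/σ².
Here τ₀ = 1/149.6 = 0.006684 and τ_data = 18/142.9 = 0.125962, so τ_n = 0.132646.
Rearranging for μ₀: μ₀ = (μ_n·τ_n − τ_data·x̄)/τ₀ = (21.9616·0.132646 − 0.125962·22.4) / 0.006684 = 0.091570/0.006684 ≈ 13.7.

μ₀ = 13.7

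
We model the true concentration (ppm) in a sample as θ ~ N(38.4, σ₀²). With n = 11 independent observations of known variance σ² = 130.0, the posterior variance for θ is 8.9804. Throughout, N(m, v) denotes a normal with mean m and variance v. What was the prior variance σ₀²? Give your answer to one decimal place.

σ₀² = 37.4

For the Normal–Normal model with known σ², precisions add: τ_n = τ₀ + n/σ².
So 1/σ₀² = 1/8.9804 − 11/130.0 = 0.111354 − 0.084615 = 0.026739.
Hence σ₀² = 1/0.026739 ≈ 37.4.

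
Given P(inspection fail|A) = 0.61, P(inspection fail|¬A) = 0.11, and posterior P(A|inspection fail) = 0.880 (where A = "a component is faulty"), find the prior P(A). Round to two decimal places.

P(A) = 0.57

Bayes' rule in odds form gives O(A|E) = O(A)·[P(E|A)/P(E|¬A)], hence O(A) = O(A|E)/LR.
Posterior odds = 0.880/(1−0.880) = 7.3333. LR = 0.61/0.11 = 5.5455.
Prior odds = 7.3333/5.5455 = 1.3224, so P(A) = 1.3224/(1+1.3224) ≈ 0.57.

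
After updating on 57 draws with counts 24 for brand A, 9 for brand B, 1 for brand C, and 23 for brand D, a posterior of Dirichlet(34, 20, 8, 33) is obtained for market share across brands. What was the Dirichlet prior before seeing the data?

For a Dirichlet(α) prior with multinomial counts c, the posterior is Dirichlet(α + c) componentwise.
Subtract each count from the matching posterior parameter: 34−24=10, 20−9=11, 8−1=7, 33−23=10.

Dirichlet(10, 11, 7, 10)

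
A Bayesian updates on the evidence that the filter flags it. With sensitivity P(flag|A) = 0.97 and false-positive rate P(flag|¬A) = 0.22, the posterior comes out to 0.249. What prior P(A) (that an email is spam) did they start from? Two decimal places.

P(A) = 0.07

Bayes' rule in odds form gives O(A|E) = O(A)·[P(E|A)/P(E|¬A)], hence O(A) = O(A|E)/LR.
Posterior odds = 0.249/(1−0.249) = 0.3316. LR = 0.97/0.22 = 4.4091.
Prior odds = 0.3316/4.4091 = 0.0752, so P(A) = 0.0752/(1+0.0752) ≈ 0.07.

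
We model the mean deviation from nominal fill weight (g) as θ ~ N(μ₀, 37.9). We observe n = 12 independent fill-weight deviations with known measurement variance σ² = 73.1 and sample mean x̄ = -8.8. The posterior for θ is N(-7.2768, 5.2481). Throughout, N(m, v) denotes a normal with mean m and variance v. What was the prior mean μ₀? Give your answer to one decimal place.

With known observation variance, the Normal–Normal posterior has precision τ_n = τ₀ + n/σ² and mean μ_n = (τ₀μ₀ + (n/σ²)x̄)/τ_n.
Here τ₀ = 1/37.9 = 0.026385 and τ_data = 12/73.1 = 0.164159, so τ_n = 0.190544.
Rearranging for μ₀: μ₀ = (μ_n·τ_n − τ_data·x̄)/τ₀ = (-7.2768·0.190544 − 0.164159·-8.8) / 0.026385 = 0.058049/0.026385 ≈ 2.2.

μ₀ = 2.2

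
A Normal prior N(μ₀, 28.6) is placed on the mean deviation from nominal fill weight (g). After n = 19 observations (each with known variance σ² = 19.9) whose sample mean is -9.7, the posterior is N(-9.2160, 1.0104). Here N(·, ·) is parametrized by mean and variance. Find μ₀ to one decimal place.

With known observation variance, the Normal–Normal posterior has precision τ_n = τ₀ + n/σ² and mean μ_n = (τ₀μ₀ + (n/σ²)x̄)/τ_n.
Here τ₀ = 1/28.6 = 0.034965 and τ_data = 19/19.9 = 0.954774, so τ_n = 0.989739.
Rearranging for μ₀: μ₀ = (μ_n·τ_n − τ_data·x̄)/τ₀ = (-9.2160·0.989739 − 0.954774·-9.7) / 0.034965 = 0.139873/0.034965 ≈ 4.0.

μ₀ = 4.0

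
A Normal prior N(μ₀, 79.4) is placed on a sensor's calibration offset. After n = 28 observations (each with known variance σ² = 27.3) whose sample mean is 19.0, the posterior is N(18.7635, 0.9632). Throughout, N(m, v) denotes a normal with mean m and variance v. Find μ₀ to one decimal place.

With known observation variance, the Normal–Normal posterior has precision τ_n = τ₀ + n/σ² and mean μ_n = (τ₀μ₀ + (n/σ²)x̄)/τ_n.
Here τ₀ = 1/79.4 = 0.012594 and τ_data = 28/27.3 = 1.025641, so τ_n = 1.038235.
Rearranging for μ₀: μ₀ = (μ_n·τ_n − τ_data·x̄)/τ₀ = (18.7635·1.038235 − 1.025641·19.0) / 0.012594 = -0.006257/0.012594 ≈ -0.5.

μ₀ = -0.5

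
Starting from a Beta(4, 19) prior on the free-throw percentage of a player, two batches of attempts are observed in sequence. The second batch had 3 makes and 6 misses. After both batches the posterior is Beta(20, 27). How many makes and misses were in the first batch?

13 makes and 2 misses

Because Beta–binomial updating is additive in the counts, the combined data contributed (α_post−α_prior, β_post−β_prior) successes and failures.
Total across both batches: 20−4=16 makes, 27−19=8 misses.
Subtract the second batch: 16−3=13 makes and 8−6=2 misses.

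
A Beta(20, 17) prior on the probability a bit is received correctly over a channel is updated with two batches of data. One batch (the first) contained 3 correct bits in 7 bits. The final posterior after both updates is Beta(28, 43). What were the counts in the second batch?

Sequential conjugate updates are equivalent to a single update on the pooled data, so total successes = posterior α − prior α and total failures = posterior β − prior β.
Total across both batches: 28−20=8 correct bits, 43−17=26 errors.
Subtract the first batch: 8−3=5 correct bits and 26−4=22 errors.

5 correct bits and 22 errors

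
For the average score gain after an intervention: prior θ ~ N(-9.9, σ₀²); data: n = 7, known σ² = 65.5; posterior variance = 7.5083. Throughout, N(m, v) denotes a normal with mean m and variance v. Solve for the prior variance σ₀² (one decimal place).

Posterior precision equals prior precision plus data precision: 1/σ_n² = 1/σ₀² + n/σ².
So 1/σ₀² = 1/7.5083 − 7/65.5 = 0.133186 − 0.106870 = 0.026316.
Hence σ₀² = 1/0.026316 ≈ 38.0.

σ₀² = 38.0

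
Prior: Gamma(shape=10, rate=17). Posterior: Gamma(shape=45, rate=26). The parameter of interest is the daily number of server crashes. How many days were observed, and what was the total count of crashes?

A Gamma(α, β) prior (rate parametrization) on a Poisson rate with n observations summing to S gives posterior Gamma(α+S, β+n).
Matching: Σxᵢ = 45 − 10 = 35 and n = 26 − 17 = 9.

n = 9 days with total 35 crashes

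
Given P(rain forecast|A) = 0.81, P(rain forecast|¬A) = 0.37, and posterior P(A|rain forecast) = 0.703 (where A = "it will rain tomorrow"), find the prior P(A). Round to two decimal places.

P(A) = 0.52

In odds form, posterior odds = prior odds × likelihood ratio, so prior odds = posterior odds ÷ LR.
Posterior odds = 0.703/(1−0.703) = 2.3670. LR = 0.81/0.37 = 2.1892.
Prior odds = 2.3670/2.1892 = 1.0812, so P(A) = 1.0812/(1+1.0812) ≈ 0.52.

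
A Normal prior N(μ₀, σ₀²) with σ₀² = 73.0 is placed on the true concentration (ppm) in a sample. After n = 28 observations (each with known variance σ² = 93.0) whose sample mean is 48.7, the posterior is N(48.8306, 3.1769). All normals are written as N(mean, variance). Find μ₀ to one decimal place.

μ₀ = 51.7

With known observation variance, the Normal–Normal posterior has precision τ_n = τ₀ + n/σ² and mean μ_n = (τ₀μ₀ + (n/σ²)x̄)/τ_n.
Here τ₀ = 1/73.0 = 0.013699 and τ_data = 28/93.0 = 0.301075, so τ_n = 0.314774.
Rearranging for μ₀: μ₀ = (μ_n·τ_n − τ_data·x̄)/τ₀ = (48.8306·0.314774 − 0.301075·48.7) / 0.013699 = 0.708251/0.013699 ≈ 51.7.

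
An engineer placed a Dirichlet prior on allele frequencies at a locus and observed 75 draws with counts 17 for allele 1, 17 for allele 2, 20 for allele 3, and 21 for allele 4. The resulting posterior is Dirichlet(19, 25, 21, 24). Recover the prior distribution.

Dirichlet(2, 8, 1, 3)

For a Dirichlet(α) prior with multinomial counts c, the posterior is Dirichlet(α + c) componentwise.
Subtract each count from the matching posterior parameter: 19−17=2, 25−17=8, 21−20=1, 24−21=3.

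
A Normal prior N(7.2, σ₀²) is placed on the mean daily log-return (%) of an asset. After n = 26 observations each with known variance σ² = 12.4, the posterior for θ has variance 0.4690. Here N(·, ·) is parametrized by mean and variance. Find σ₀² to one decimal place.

σ₀² = 28.2

Posterior precision equals prior precision plus data precision: 1/σ_n² = 1/σ₀² + n/σ².
So 1/σ₀² = 1/0.4690 − 26/12.4 = 2.132196 − 2.096774 = 0.035422.
Hence σ₀² = 1/0.035422 ≈ 28.2.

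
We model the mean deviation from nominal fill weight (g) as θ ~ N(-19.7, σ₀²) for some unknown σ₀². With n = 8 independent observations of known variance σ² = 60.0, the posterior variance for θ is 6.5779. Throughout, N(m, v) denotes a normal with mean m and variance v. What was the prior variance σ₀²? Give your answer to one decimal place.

σ₀² = 53.5

For the Normal–Normal model with known σ², precisions add: τ_n = τ₀ + n/σ².
So 1/σ₀² = 1/6.5779 − 8/60.0 = 0.152024 − 0.133333 = 0.018691.
Hence σ₀² = 1/0.018691 ≈ 53.5.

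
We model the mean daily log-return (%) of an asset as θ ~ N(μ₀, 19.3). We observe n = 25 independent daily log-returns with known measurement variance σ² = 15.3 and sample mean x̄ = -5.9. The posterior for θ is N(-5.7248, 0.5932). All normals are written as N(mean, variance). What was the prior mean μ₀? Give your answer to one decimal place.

With known observation variance, the Normal–Normal posterior has precision τ_n = τ₀ + n/σ² and mean μ_n = (τ₀μ₀ + (n/σ²)x̄)/τ_n.
Here τ₀ = 1/19.3 = 0.051813 and τ_data = 25/15.3 = 1.633987, so τ_n = 1.685800.
Rearranging for μ₀: μ₀ = (μ_n·τ_n − τ_data·x̄)/τ₀ = (-5.7248·1.685800 − 1.633987·-5.9) / 0.051813 = -0.010345/0.051813 ≈ -0.2.

μ₀ = -0.2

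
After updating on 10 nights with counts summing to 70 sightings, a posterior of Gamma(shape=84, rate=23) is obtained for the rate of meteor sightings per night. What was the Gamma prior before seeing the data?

Gamma(shape=14, rate=13)

A Gamma(α, β) prior (rate parametrization) on a Poisson rate with n observations summing to S gives posterior Gamma(α+S, β+n).
So α = 84 − 70 = 14 and β = 23 − 10 = 13.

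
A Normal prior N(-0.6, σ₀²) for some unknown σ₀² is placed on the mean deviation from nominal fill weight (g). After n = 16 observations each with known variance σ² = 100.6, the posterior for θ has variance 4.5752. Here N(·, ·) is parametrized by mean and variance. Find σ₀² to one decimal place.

For the Normal–Normal model with known σ², precisions add: τ_n = τ₀ + n/σ².
So 1/σ₀² = 1/4.5752 − 16/100.6 = 0.218570 − 0.159046 = 0.059524.
Hence σ₀² = 1/0.059524 ≈ 16.8.

σ₀² = 16.8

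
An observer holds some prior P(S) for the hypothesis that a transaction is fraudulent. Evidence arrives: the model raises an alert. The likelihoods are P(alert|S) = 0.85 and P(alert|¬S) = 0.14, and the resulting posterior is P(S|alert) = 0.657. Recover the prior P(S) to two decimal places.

P(S) = 0.24

Bayes' rule in odds form gives O(S|E) = O(S)·[P(E|S)/P(E|¬S)], hence O(S) = O(S|E)/LR.
Posterior odds = 0.657/(1−0.657) = 1.9155. LR = 0.85/0.14 = 6.0714.
Prior odds = 1.9155/6.0714 = 0.3155, so P(S) = 0.3155/(1+0.3155) ≈ 0.24.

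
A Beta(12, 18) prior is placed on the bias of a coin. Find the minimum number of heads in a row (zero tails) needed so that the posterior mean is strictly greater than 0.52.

After k heads and 0 tails the posterior is Beta(12+k, 18), with mean (12+k)/(12+18+k).
Set (12+k)/(30+k) > 0.52 and solve: k > (0.52·30 − 12)/(1 − 0.52) = 7.500.
The smallest integer exceeding 7.500 is 8, and checking k=8: (20)/(38) = 0.5263 > 0.52.

k = 8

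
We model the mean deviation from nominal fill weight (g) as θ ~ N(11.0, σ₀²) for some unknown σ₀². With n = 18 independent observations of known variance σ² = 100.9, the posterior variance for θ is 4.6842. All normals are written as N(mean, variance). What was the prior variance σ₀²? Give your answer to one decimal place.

Posterior precision equals prior precision plus data precision: 1/σ_n² = 1/σ₀² + n/σ².
So 1/σ₀² = 1/4.6842 − 18/100.9 = 0.213484 − 0.178394 = 0.035090.
Hence σ₀² = 1/0.035090 ≈ 28.5.

σ₀² = 28.5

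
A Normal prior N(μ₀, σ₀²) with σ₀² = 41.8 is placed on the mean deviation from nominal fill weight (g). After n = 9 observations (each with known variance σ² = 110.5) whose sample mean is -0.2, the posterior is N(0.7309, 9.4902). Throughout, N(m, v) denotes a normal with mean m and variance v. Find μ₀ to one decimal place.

μ₀ = 3.9

The posterior mean is a precision-weighted average: μ_n = (τ₀μ₀ + τ_data·x̄)/(τ₀+τ_data), with τ₀=1/σ₀² and τ_data=n/σ².
Here τ₀ = 1/41.8 = 0.023923 and τ_data = 9/110.5 = 0.081448, so τ_n = 0.105371.
Rearranging for μ₀: μ₀ = (μ_n·τ_n − τ_data·x̄)/τ₀ = (0.7309·0.105371 − 0.081448·-0.2) / 0.023923 = 0.093305/0.023923 ≈ 3.9.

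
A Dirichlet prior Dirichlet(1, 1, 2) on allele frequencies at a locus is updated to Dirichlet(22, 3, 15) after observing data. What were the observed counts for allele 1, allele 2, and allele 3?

For a Dirichlet(α) prior with multinomial counts c, the posterior is Dirichlet(α + c) componentwise.
Counts are posterior − prior componentwise: 22−1=21, 3−1=2, 15−2=13.

counts (21, 2, 13)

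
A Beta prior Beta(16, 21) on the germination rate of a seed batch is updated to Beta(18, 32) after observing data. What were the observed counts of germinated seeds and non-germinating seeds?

2 germinated seeds and 11 non-germinating seeds

Under Beta–binomial conjugacy the posterior parameters are (α+s, β+f).
Match parameters: s=18−16=2, f=32−21=11.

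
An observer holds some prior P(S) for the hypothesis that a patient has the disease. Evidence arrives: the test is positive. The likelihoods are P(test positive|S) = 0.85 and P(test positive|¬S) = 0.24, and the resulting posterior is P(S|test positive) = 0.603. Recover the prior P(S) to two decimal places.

Bayes' rule in odds form gives O(S|E) = O(S)·[P(E|S)/P(E|¬S)], hence O(S) = O(S|E)/LR.
Posterior odds = 0.603/(1−0.603) = 1.5189. LR = 0.85/0.24 = 3.5417.
Prior odds = 1.5189/3.5417 = 0.4289, so P(S) = 0.4289/(1+0.4289) ≈ 0.30.

P(S) = 0.30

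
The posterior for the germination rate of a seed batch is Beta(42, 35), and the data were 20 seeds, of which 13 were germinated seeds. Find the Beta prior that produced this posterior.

Beta(29, 28)

A Beta(α, β) prior with s successes and f failures in binomial data gives a Beta(α+s, β+f) posterior.
So α = 42 − 13 = 29 and β = 35 − 7 = 28.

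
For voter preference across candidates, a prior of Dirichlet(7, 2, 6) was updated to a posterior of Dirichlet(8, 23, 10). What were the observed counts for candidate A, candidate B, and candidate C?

For a Dirichlet(α) prior with multinomial counts c, the posterior is Dirichlet(α + c) componentwise.
Counts are posterior − prior componentwise: 8−7=1, 23−2=21, 10−6=4.

counts (1, 21, 4)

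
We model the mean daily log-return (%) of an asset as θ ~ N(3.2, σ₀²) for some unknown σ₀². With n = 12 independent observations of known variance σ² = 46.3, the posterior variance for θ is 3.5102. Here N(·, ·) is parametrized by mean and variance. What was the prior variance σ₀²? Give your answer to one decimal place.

Posterior precision equals prior precision plus data precision: 1/σ_n² = 1/σ₀² + n/σ².
So 1/σ₀² = 1/3.5102 − 12/46.3 = 0.284884 − 0.259179 = 0.025705.
Hence σ₀² = 1/0.025705 ≈ 38.9.

σ₀² = 38.9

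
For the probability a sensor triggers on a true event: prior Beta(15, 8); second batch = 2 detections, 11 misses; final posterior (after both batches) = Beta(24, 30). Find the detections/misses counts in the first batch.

Because Beta–binomial updating is additive in the counts, the combined data contributed (α_post−α_prior, β_post−β_prior) successes and failures.
Total across both batches: 24−15=9 detections, 30−8=22 misses.
Subtract the second batch: 9−2=7 detections and 22−11=11 misses.

7 detections and 11 misses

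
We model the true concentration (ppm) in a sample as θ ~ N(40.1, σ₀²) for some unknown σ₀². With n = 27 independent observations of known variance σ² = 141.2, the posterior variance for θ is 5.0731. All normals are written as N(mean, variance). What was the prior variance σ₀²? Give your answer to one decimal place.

Posterior precision equals prior precision plus data precision: 1/σ_n² = 1/σ₀² + n/σ².
So 1/σ₀² = 1/5.0731 − 27/141.2 = 0.197118 − 0.191218 = 0.005900.
Hence σ₀² = 1/0.005900 ≈ 169.5.

σ₀² = 169.5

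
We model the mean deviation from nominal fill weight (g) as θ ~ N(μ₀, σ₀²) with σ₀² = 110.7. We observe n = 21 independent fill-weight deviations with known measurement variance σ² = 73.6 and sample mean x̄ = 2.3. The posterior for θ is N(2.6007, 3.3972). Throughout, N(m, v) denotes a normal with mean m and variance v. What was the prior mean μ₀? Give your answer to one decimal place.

μ₀ = 12.1

With known observation variance, the Normal–Normal posterior has precision τ_n = τ₀ + n/σ² and mean μ_n = (τ₀μ₀ + (n/σ²)x̄)/τ_n.
Here τ₀ = 1/110.7 = 0.009033 and τ_data = 21/73.6 = 0.285326, so τ_n = 0.294359.
Rearranging for μ₀: μ₀ = (μ_n·τ_n − τ_data·x̄)/τ₀ = (2.6007·0.294359 − 0.285326·2.3) / 0.009033 = 0.109290/0.009033 ≈ 12.1.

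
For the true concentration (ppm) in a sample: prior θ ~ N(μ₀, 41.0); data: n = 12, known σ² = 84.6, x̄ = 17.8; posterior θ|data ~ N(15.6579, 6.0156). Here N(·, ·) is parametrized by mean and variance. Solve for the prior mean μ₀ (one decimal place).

With known observation variance, the Normal–Normal posterior has precision τ_n = τ₀ + n/σ² and mean μ_n = (τ₀μ₀ + (n/σ²)x̄)/τ_n.
Here τ₀ = 1/41.0 = 0.024390 and τ_data = 12/84.6 = 0.141844, so τ_n = 0.166234.
Rearranging for μ₀: μ₀ = (μ_n·τ_n − τ_data·x̄)/τ₀ = (15.6579·0.166234 − 0.141844·17.8) / 0.024390 = 0.078052/0.024390 ≈ 3.2.

μ₀ = 3.2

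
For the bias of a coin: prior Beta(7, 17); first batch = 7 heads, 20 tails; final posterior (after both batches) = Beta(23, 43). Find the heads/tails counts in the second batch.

Because Beta–binomial updating is additive in the counts, the combined data contributed (α_post−α_prior, β_post−β_prior) successes and failures.
Total across both batches: 23−7=16 heads, 43−17=26 tails.
Subtract the first batch: 16−7=9 heads and 26−20=6 tails.

9 heads and 6 tails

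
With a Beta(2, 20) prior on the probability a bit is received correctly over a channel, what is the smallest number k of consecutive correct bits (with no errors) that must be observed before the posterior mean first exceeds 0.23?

After k correct bits and 0 errors the posterior is Beta(2+k, 20), with mean (2+k)/(2+20+k).
Set (2+k)/(22+k) > 0.23 and solve: k > (0.23·22 − 2)/(1 − 0.23) = 3.974.
The smallest integer exceeding 3.974 is 4, and checking k=4: (6)/(26) = 0.2308 > 0.23.

k = 4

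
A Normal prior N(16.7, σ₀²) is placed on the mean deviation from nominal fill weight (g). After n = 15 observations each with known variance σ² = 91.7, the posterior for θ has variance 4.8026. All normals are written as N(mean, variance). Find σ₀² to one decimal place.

σ₀² = 22.4

For the Normal–Normal model with known σ², precisions add: τ_n = τ₀ + n/σ².
So 1/σ₀² = 1/4.8026 − 15/91.7 = 0.208221 − 0.163577 = 0.044644.
Hence σ₀² = 1/0.044644 ≈ 22.4.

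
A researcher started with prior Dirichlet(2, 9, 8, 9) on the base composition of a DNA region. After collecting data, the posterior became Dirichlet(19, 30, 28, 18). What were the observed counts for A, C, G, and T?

counts (17, 21, 20, 9)

For a Dirichlet(α) prior with multinomial counts c, the posterior is Dirichlet(α + c) componentwise.
Counts are posterior − prior componentwise: 19−2=17, 30−9=21, 28−8=20, 18−9=9.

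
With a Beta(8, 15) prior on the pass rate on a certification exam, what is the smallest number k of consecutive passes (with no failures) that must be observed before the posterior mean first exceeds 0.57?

After k passes and 0 failures the posterior is Beta(8+k, 15), with mean (8+k)/(8+15+k).
Set (8+k)/(23+k) > 0.57 and solve: k > (0.57·23 − 8)/(1 − 0.57) = 11.884.
The smallest integer exceeding 11.884 is 12.

k = 12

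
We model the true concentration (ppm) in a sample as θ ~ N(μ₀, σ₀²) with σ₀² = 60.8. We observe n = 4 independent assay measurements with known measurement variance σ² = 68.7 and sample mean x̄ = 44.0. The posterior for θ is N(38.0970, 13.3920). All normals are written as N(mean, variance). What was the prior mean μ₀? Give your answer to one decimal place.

μ₀ = 17.2

The posterior mean is a precision-weighted average: μ_n = (τ₀μ₀ + τ_data·x̄)/(τ₀+τ_data), with τ₀=1/σ₀² and τ_data=n/σ².
Here τ₀ = 1/60.8 = 0.016447 and τ_data = 4/68.7 = 0.058224, so τ_n = 0.074671.
Rearranging for μ₀: μ₀ = (μ_n·τ_n − τ_data·x̄)/τ₀ = (38.0970·0.074671 − 0.058224·44.0) / 0.016447 = 0.282885/0.016447 ≈ 17.2.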